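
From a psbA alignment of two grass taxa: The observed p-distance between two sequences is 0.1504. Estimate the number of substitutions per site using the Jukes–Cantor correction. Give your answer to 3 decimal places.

0.168

d = −(3/4) ln(1 − 4p/3) = −0.75 ln(1 − 0.200533) = −0.75 ln(0.799467)
  = −0.75 × (-0.223810) = 0.167858 substitutions/site.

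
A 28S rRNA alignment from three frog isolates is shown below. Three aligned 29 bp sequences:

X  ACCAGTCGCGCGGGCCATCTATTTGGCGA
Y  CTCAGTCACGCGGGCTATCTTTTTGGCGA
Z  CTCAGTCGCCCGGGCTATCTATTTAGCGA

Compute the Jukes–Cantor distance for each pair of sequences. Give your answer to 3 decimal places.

X–Y: 5/29 sites differ → p ≈ 0.172414, d = −0.75 ln(1 − 0.229885) = 0.195912 ≈ 0.196.
X–Z: 5/29 sites differ → p ≈ 0.172414, d = −0.75 ln(1 − 0.229885) = 0.195912 ≈ 0.196.
Y–Z: 4/29 sites differ → p ≈ 0.137931, d = −0.75 ln(1 − 0.183908) = 0.152421 ≈ 0.152.

d(X,Y) = 0.196, d(X,Z) = 0.196, d(Y,Z) = 0.152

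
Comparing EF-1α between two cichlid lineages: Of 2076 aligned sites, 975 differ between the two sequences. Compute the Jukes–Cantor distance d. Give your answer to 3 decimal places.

0.738

p = 975/2076 ≈ 0.469653.
d = −(3/4) ln(1 − 4p/3) = −0.75 ln(1 − 0.626204) = −0.75 ln(0.373796)
  = −0.75 × (-0.984045) = 0.738034 substitutions/site.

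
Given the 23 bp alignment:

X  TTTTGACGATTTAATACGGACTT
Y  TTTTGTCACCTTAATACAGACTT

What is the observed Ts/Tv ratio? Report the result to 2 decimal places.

1.50

Transitions are A↔G and C↔T; transversions are all other mismatches.
Transitions: 3. Transversions: 2.
R = 3/2 = 1.50.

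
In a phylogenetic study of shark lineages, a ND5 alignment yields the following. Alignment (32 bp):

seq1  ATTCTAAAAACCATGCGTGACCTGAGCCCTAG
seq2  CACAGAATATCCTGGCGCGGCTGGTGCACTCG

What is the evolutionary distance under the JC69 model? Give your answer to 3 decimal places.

The sequences differ at 16 of 32 sites, so p = 16/32 = 0.5.
d = −(3/4) ln(1 − 4p/3) = −0.75 ln(1 − 0.666667) = −0.75 ln(0.333333)
  = −0.75 × (-1.098613) = 0.823960 substitutions/site.

0.824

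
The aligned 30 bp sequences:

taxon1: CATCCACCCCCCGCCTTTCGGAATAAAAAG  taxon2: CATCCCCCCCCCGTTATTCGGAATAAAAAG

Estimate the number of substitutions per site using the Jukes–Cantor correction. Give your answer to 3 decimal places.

The sequences differ at 4 of 30 sites (6, 14, 15, 16), so p = 4/30 ≈ 0.133333.
d = −(3/4) ln(1 − 4p/3) = −0.75 ln(1 − 0.177777) = −0.75 ln(0.822223)
  = −0.75 × (-0.195744) = 0.146808 substitutions/site.

0.147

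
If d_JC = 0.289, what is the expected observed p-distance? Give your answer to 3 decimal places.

p = (3/4)(1 − e^(−4d/3)) = 0.75 × (1 − e^(-0.385333)) = 0.75 × (1 − 0.680224) = 0.239832.

0.240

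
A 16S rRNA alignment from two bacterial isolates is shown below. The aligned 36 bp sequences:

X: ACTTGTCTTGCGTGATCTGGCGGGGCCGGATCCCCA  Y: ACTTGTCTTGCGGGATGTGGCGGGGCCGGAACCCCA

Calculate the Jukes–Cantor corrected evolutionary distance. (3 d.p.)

The sequences differ at 3 of 36 sites (13, 17, 31), so p = 3/36 ≈ 0.083333.
d = −(3/4) ln(1 − 4p/3) = −0.75 ln(1 − 0.111111) = −0.75 ln(0.888889)
  = −0.75 × (-0.117783) = 0.088337 substitutions/site.

0.088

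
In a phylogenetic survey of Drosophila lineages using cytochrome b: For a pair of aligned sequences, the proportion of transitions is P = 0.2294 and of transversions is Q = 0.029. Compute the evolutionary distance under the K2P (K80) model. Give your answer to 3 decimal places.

Under the Kimura two-parameter model, d = −½ ln(1 − 2P − Q) − ¼ ln(1 − 2Q).
1 − 2P − Q = 0.5122, giving −½ ln(0.5122) = 0.334520.
1 − 2Q = 0.942, giving −¼ ln(0.942) = 0.014938.
d = 0.334520 + 0.014938 = 0.349458.

0.349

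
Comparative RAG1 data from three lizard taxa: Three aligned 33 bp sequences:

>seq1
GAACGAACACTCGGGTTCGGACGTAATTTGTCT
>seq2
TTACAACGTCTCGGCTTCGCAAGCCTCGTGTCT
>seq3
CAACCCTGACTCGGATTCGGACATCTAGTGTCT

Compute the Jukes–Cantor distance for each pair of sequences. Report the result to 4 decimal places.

d(seq1,seq2) = 0.6254, d(seq1,seq3) = 0.4408, d(seq2,seq3) = 0.4975

seq1–seq2: 14/33 sites differ → p ≈ 0.424242, d = −0.75 ln(1 − 0.565656) = 0.625439 ≈ 0.6254.
seq1–seq3: 11/33 sites differ → p ≈ 0.333333, d = −0.75 ln(1 − 0.444444) = 0.440839 ≈ 0.4408.
seq2–seq3: 12/33 sites differ → p ≈ 0.363636, d = −0.75 ln(1 − 0.484848) = 0.497470 ≈ 0.4975.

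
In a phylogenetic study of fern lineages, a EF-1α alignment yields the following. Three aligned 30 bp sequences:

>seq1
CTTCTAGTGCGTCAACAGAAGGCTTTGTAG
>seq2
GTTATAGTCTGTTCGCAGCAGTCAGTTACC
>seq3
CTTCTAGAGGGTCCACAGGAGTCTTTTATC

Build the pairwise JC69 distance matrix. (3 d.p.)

seq1–seq2: 15/30 sites differ → p = 0.5, d = −0.75 ln(1 − 0.666667) = 0.823960 ≈ 0.824.
seq1–seq3: 9/30 sites differ → p = 0.3, d = −0.75 ln(1 − 0.4) = 0.383119 ≈ 0.383.
seq2–seq3: 11/30 sites differ → p ≈ 0.366667, d = −0.75 ln(1 − 0.488889) = 0.503376 ≈ 0.503.

d(seq1,seq2) = 0.824, d(seq1,seq3) = 0.383, d(seq2,seq3) = 0.503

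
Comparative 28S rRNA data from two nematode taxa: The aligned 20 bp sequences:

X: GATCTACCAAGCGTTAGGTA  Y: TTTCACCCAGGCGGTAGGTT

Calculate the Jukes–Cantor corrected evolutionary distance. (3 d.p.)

The sequences differ at 7 of 20 sites (1, 2, 5, 6, 10, 14, 20), so p = 7/20 = 0.35.
d = −(3/4) ln(1 − 4p/3) = −0.75 ln(1 − 0.466667) = −0.75 ln(0.533333)
  = −0.75 × (-0.628609) = 0.471457 substitutions/site.

0.471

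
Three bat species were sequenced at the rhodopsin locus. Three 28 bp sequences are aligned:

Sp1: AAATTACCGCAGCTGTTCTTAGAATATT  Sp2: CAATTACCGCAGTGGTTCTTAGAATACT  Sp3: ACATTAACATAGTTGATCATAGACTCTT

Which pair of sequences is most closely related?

Sp1–Sp2: 4/28 differ, p = 0.143, d = 0.158.
Sp1–Sp3: 9/28 differ, p = 0.321, d = 0.420.
Sp2–Sp3: 11/28 differ, p = 0.393, d = 0.556.
The smallest distance is between Sp1 and Sp2.

Sp1 and Sp2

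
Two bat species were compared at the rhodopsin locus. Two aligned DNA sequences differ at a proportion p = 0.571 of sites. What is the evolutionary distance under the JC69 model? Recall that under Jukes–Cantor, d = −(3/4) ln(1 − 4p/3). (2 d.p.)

1.07

d = −(3/4) ln(1 − 4p/3) = −0.75 ln(1 − 0.761333) = −0.75 ln(0.238667)
  = −0.75 × (-1.432686) = 1.074515 substitutions/site.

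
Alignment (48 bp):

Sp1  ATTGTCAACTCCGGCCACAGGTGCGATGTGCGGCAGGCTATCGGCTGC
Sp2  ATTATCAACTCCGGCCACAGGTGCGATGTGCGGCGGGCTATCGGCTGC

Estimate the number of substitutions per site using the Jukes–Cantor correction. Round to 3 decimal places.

0.043

The sequences differ at 2 of 48 sites (4, 35), so p = 2/48 ≈ 0.041667.
d = −(3/4) ln(1 − 4p/3) = −0.75 ln(1 − 0.055556) = −0.75 ln(0.944444)
  = −0.75 × (-0.057159) = 0.042869 substitutions/site.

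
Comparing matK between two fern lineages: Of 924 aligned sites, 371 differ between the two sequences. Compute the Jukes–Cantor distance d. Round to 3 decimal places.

0.575

p = 371/924 ≈ 0.401515.
d = −(3/4) ln(1 − 4p/3) = −0.75 ln(1 − 0.535353) = −0.75 ln(0.464647)
  = −0.75 × (-0.766477) = 0.574858 substitutions/site.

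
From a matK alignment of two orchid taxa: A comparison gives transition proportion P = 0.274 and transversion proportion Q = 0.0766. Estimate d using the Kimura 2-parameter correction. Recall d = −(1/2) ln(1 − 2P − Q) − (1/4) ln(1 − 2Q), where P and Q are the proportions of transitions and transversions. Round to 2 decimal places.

0.53

Under the Kimura two-parameter model, d = −½ ln(1 − 2P − Q) − ¼ ln(1 − 2Q).
1 − 2P − Q = 0.3754, giving −½ ln(0.3754) = 0.489882.
1 − 2Q = 0.8468, giving −¼ ln(0.8468) = 0.041573.
d = 0.489882 + 0.041573 = 0.531455.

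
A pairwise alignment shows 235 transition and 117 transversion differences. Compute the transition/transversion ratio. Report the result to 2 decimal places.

R = 235/117 = 2.008547… ≈ 2.01 (to 2 d.p.).

2.01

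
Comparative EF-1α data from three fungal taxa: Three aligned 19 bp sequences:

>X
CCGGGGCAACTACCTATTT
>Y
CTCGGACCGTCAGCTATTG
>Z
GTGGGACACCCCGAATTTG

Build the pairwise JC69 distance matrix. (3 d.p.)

X–Y: 9/19 sites differ → p ≈ 0.473684, d = −0.75 ln(1 − 0.631579) = 0.748897 ≈ 0.749.
X–Z: 11/19 sites differ → p ≈ 0.578947, d = −0.75 ln(1 − 0.771929) = 1.108574 ≈ 1.109.
Y–Z: 9/19 sites differ → p ≈ 0.473684, d = −0.75 ln(1 − 0.631579) = 0.748897 ≈ 0.749.

d(X,Y) = 0.749, d(X,Z) = 1.109, d(Y,Z) = 0.749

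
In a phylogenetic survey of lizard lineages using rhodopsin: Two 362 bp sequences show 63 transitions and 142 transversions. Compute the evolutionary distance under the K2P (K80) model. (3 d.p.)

P = 63/362 ≈ 0.174033 and Q = 142/362 ≈ 0.392265.
Under the Kimura two-parameter model, d = −½ ln(1 − 2P − Q) − ¼ ln(1 − 2Q).
1 − 2P − Q = 0.259669, giving −½ ln(0.259669) = 0.674174.
1 − 2Q = 0.21547, giving −¼ ln(0.21547) = 0.383733.
d = 0.674174 + 0.383733 = 1.057907.

1.058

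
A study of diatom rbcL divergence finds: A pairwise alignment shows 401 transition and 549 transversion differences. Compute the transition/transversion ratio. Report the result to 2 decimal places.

0.73

R = 401/549 = 0.730418… ≈ 0.73 (to 2 d.p.).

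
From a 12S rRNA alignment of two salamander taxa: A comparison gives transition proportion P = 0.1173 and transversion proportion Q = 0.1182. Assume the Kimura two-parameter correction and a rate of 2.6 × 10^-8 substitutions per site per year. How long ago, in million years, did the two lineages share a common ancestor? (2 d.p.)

5.48

Under the Kimura two-parameter model, d = −½ ln(1 − 2P − Q) − ¼ ln(1 − 2Q).
1 − 2P − Q = 0.6472, giving −½ ln(0.6472) = 0.217550.
1 − 2Q = 0.7636, giving −¼ ln(0.7636) = 0.067428.
d = 0.217550 + 0.067428 = 0.284978.
Under a molecular clock d = 2μt, so t = d/(2μ) = 0.284978 / (2 × 2.6 × 10^-8) = 5.48 million years.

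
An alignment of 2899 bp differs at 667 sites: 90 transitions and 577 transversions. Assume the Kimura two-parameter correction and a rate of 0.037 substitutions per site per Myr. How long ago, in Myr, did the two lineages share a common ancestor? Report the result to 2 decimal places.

3.76

P = 90/2899 ≈ 0.031045 and Q = 577/2899 ≈ 0.199034.
Under the Kimura two-parameter model, d = −½ ln(1 − 2P − Q) − ¼ ln(1 − 2Q).
1 − 2P − Q = 0.738876, giving −½ ln(0.738876) = 0.151313.
1 − 2Q = 0.601932, giving −¼ ln(0.601932) = 0.126903.
d = 0.151313 + 0.126903 = 0.278216.
Under a molecular clock d = 2μt, so t = d/(2μ) = 0.278216 / (2 × 0.037) = 3.76 Myr.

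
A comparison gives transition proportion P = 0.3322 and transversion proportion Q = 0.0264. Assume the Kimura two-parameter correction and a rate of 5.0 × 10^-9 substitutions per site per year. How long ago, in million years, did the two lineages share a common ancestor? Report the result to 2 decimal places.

Under the Kimura two-parameter model, d = −½ ln(1 − 2P − Q) − ¼ ln(1 − 2Q).
1 − 2P − Q = 0.3092, giving −½ ln(0.3092) = 0.586883.
1 − 2Q = 0.9472, giving −¼ ln(0.9472) = 0.013561.
d = 0.586883 + 0.013561 = 0.600444.
Under a molecular clock d = 2μt, so t = d/(2μ) = 0.600444 / (2 × 5.0 × 10^-9) = 60.04 million years.

60.04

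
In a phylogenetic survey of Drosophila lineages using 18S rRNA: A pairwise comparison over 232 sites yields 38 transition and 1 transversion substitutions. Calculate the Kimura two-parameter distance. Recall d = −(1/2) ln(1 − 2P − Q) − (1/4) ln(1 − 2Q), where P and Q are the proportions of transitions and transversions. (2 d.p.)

P = 38/232 ≈ 0.163793 and Q = 1/232 ≈ 0.00431.
Under the Kimura two-parameter model, d = −½ ln(1 − 2P − Q) − ¼ ln(1 − 2Q).
1 − 2P − Q = 0.668104, giving −½ ln(0.668104) = 0.201656.
1 − 2Q = 0.99138, giving −¼ ln(0.99138) = 0.002164.
d = 0.201656 + 0.002164 = 0.203820.

0.20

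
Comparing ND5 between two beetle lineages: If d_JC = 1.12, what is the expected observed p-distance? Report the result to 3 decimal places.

p = (3/4)(1 − e^(−4d/3)) = 0.75 × (1 − e^(-1.493333)) = 0.75 × (1 − 0.224623) = 0.581533.

0.582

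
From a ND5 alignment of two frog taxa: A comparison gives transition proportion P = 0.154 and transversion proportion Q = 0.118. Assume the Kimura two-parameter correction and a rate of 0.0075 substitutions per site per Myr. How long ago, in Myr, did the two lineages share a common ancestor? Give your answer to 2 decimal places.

Under the Kimura two-parameter model, d = −½ ln(1 − 2P − Q) − ¼ ln(1 − 2Q).
1 − 2P − Q = 0.574, giving −½ ln(0.574) = 0.277563.
1 − 2Q = 0.764, giving −¼ ln(0.764) = 0.067297.
d = 0.277563 + 0.067297 = 0.344860.
Under a molecular clock d = 2μt, so t = d/(2μ) = 0.344860 / (2 × 0.0075) = 22.99 Myr.

22.99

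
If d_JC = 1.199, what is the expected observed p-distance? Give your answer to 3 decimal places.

0.598

p = (3/4)(1 − e^(−4d/3)) = 0.75 × (1 − e^(-1.598667)) = 0.75 × (1 − 0.202166) = 0.598376.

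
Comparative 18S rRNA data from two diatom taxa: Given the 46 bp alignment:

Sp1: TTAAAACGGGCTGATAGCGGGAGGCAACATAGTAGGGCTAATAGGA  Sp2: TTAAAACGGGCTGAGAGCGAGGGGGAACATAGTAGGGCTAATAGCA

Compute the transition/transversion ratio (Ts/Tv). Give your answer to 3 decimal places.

Transitions are A↔G and C↔T; transversions are all other mismatches.
Transitions: 2. Transversions: 3.
R = 2/3 = 0.666666… ≈ 0.667 (to 3 d.p.).

0.667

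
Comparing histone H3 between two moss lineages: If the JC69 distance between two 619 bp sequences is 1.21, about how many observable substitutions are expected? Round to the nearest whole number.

Invert JC69: p = (3/4)(1 − e^(−4d/3)) = 0.75 × (1 − e^(-1.613333)) = 0.75 × (1 − 0.199222) = 0.600584.
Expected differing sites = pL ≈ 0.600584 × 619 = 371.761496 ≈ 372.

372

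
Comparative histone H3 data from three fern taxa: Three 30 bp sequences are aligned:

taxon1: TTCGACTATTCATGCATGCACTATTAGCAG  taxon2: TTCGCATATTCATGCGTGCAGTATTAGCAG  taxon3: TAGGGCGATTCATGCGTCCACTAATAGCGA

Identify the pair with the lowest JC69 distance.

taxon1–taxon2: 4/30 differ, p = 0.133, d = 0.147.
taxon1–taxon3: 9/30 differ, p = 0.300, d = 0.383.
taxon2–taxon3: 10/30 differ, p = 0.333, d = 0.441.
The smallest distance is between taxon1 and taxon2.

taxon1 and taxon2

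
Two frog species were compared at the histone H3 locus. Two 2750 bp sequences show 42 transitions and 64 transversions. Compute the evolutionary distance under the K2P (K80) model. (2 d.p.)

P = 42/2750 ≈ 0.015273 and Q = 64/2750 ≈ 0.023273.
Under the Kimura two-parameter model, d = −½ ln(1 − 2P − Q) − ¼ ln(1 − 2Q).
1 − 2P − Q = 0.946181, giving −½ ln(0.946181) = 0.027661.
1 − 2Q = 0.953454, giving −¼ ln(0.953454) = 0.011916.
d = 0.027661 + 0.011916 = 0.039577.

0.04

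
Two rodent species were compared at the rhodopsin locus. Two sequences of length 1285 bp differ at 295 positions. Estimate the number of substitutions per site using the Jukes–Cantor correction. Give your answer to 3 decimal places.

p = 295/1285 ≈ 0.229572.
d = −(3/4) ln(1 − 4p/3) = −0.75 ln(1 − 0.306096) = −0.75 ln(0.693904)
  = −0.75 × (-0.365422) = 0.274067 substitutions/site.

0.274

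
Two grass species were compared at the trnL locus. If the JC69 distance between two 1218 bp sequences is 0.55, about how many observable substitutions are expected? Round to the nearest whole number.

475

Invert JC69: p = (3/4)(1 − e^(−4d/3)) = 0.75 × (1 − e^(-0.733333)) = 0.75 × (1 − 0.480305) = 0.389771.
Expected differing sites = pL ≈ 0.389771 × 1218 = 474.741078 ≈ 475.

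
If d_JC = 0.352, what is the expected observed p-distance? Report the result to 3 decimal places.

p = (3/4)(1 − e^(−4d/3)) = 0.75 × (1 − e^(-0.469333)) = 0.75 × (1 − 0.625419) = 0.280936.

0.281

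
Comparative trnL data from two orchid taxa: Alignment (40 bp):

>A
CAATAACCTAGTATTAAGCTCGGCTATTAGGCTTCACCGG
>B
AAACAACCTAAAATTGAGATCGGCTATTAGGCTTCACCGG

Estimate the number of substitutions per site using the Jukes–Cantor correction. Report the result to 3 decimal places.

The sequences differ at 6 of 40 sites (1, 4, 11, 12, 16, 19), so p = 6/40 = 0.15.
d = −(3/4) ln(1 − 4p/3) = −0.75 ln(1 − 0.2) = −0.75 ln(0.8)
  = −0.75 × (-0.223144) = 0.167358 substitutions/site.

0.167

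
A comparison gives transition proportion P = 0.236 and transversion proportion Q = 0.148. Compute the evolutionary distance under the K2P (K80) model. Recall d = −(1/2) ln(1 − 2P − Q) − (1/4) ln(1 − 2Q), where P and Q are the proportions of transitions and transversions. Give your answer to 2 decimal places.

Under the Kimura two-parameter model, d = −½ ln(1 − 2P − Q) − ¼ ln(1 − 2Q).
1 − 2P − Q = 0.38, giving −½ ln(0.38) = 0.483792.
1 − 2Q = 0.704, giving −¼ ln(0.704) = 0.087744.
d = 0.483792 + 0.087744 = 0.571536.

0.57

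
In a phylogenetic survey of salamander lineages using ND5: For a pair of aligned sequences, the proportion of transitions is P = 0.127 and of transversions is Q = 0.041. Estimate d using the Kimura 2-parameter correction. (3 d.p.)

Under the Kimura two-parameter model, d = −½ ln(1 − 2P − Q) − ¼ ln(1 − 2Q).
1 − 2P − Q = 0.705, giving −½ ln(0.705) = 0.174779.
1 − 2Q = 0.918, giving −¼ ln(0.918) = 0.021389.
d = 0.174779 + 0.021389 = 0.196168.

0.196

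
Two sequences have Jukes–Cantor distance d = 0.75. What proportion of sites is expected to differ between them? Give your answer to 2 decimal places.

p = (3/4)(1 − e^(−4d/3)) = 0.75 × (1 − e^(-1)) = 0.75 × (1 − 0.367879) = 0.474091.

0.47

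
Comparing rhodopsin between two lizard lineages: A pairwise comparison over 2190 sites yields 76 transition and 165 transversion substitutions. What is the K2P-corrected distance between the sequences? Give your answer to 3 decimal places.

P = 76/2190 ≈ 0.034703 and Q = 165/2190 ≈ 0.075342.
Under the Kimura two-parameter model, d = −½ ln(1 − 2P − Q) − ¼ ln(1 − 2Q).
1 − 2P − Q = 0.855252, giving −½ ln(0.855252) = 0.078180.
1 − 2Q = 0.849316, giving −¼ ln(0.849316) = 0.040831.
d = 0.078180 + 0.040831 = 0.119011.

0.119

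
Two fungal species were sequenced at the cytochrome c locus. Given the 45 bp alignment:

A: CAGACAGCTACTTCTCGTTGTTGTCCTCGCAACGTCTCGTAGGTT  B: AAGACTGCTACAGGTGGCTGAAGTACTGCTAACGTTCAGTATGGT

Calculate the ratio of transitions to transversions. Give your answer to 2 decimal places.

Transitions are A↔G and C↔T; transversions are all other mismatches.
Transitions: 4. Transversions: 14.
R = 4/14 = 0.285714… ≈ 0.29 (to 2 d.p.).

0.29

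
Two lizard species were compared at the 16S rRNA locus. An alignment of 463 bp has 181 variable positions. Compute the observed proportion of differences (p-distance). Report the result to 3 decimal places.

p = 181/463 = 0.390928… ≈ 0.391 (to 3 d.p.).

0.391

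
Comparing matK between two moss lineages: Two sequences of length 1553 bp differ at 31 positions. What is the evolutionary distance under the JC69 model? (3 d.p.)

0.020

p = 31/1553 ≈ 0.019961.
d = −(3/4) ln(1 − 4p/3) = −0.75 ln(1 − 0.026615) = −0.75 ln(0.973385)
  = −0.75 × (-0.026976) = 0.020232 substitutions/site.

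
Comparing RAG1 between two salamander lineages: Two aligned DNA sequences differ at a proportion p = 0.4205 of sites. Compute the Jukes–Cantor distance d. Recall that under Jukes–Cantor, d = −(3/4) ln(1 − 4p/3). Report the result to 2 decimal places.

0.62

d = −(3/4) ln(1 − 4p/3) = −0.75 ln(1 − 0.560667) = −0.75 ln(0.439333)
  = −0.75 × (-0.822498) = 0.616874 substitutions/site.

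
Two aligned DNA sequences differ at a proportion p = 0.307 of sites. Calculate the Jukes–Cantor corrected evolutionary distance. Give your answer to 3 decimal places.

0.395

d = −(3/4) ln(1 − 4p/3) = −0.75 ln(1 − 0.409333) = −0.75 ln(0.590667)
  = −0.75 × (-0.526503) = 0.394877 substitutions/site.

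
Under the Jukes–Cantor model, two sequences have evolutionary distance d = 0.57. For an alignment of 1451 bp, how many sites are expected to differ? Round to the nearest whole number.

Invert JC69: p = (3/4)(1 − e^(−4d/3)) = 0.75 × (1 − e^(-0.76)) = 0.75 × (1 − 0.467666) = 0.399251.
Expected differing sites = pL ≈ 0.399251 × 1451 = 579.313201 ≈ 579.

579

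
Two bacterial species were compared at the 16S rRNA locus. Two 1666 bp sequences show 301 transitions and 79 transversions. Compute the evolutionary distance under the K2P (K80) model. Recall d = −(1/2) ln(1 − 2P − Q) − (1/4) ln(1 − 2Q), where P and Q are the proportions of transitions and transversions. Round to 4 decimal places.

P = 301/1666 ≈ 0.180672 and Q = 79/1666 ≈ 0.047419.
Under the Kimura two-parameter model, d = −½ ln(1 − 2P − Q) − ¼ ln(1 − 2Q).
1 − 2P − Q = 0.591237, giving −½ ln(0.591237) = 0.262769.
1 − 2Q = 0.905162, giving −¼ ln(0.905162) = 0.024910.
d = 0.262769 + 0.024910 = 0.287679.

0.2877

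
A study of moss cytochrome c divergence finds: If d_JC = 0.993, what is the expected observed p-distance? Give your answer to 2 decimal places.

p = (3/4)(1 − e^(−4d/3)) = 0.75 × (1 − e^(-1.324)) = 0.75 × (1 − 0.266069) = 0.550448.

0.55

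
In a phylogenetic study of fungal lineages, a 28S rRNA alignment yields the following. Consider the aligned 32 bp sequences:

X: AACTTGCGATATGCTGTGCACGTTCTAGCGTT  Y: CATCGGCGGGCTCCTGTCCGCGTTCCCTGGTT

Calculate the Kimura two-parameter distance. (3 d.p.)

0.657

Of 32 sites, 5 differences are transitions and 9 are transversions, so P = 5/32 = 0.15625 and Q = 9/32 = 0.28125.
Under the Kimura two-parameter model, d = −½ ln(1 − 2P − Q) − ¼ ln(1 − 2Q).
1 − 2P − Q = 0.40625, giving −½ ln(0.40625) = 0.450393.
1 − 2Q = 0.4375, giving −¼ ln(0.4375) = 0.206670.
d = 0.450393 + 0.206670 = 0.657063.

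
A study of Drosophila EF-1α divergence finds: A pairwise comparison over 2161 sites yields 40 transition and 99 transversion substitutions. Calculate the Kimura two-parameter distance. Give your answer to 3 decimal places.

0.067

P = 40/2161 ≈ 0.01851 and Q = 99/2161 ≈ 0.045812.
Under the Kimura two-parameter model, d = −½ ln(1 − 2P − Q) − ¼ ln(1 − 2Q).
1 − 2P − Q = 0.917168, giving −½ ln(0.917168) = 0.043232.
1 − 2Q = 0.908376, giving −¼ ln(0.908376) = 0.024024.
d = 0.043232 + 0.024024 = 0.067256.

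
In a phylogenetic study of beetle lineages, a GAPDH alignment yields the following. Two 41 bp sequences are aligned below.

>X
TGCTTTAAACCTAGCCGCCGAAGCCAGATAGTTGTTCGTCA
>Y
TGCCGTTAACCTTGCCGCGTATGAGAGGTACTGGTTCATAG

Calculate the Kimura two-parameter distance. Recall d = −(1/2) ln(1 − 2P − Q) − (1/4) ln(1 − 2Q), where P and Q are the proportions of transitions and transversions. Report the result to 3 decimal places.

Of 41 sites, 4 differences are transitions and 11 are transversions, so P = 4/41 ≈ 0.097561 and Q = 11/41 ≈ 0.268293.
Under the Kimura two-parameter model, d = −½ ln(1 − 2P − Q) − ¼ ln(1 − 2Q).
1 − 2P − Q = 0.536585, giving −½ ln(0.536585) = 0.311265.
1 − 2Q = 0.463414, giving −¼ ln(0.463414) = 0.192284.
d = 0.311265 + 0.192284 = 0.503549.

0.504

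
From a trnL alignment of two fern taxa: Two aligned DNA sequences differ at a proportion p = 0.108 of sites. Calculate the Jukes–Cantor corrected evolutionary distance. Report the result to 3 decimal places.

d = −(3/4) ln(1 − 4p/3) = −0.75 ln(1 − 0.144) = −0.75 ln(0.856)
  = −0.75 × (-0.155485) = 0.116614 substitutions/site.

0.117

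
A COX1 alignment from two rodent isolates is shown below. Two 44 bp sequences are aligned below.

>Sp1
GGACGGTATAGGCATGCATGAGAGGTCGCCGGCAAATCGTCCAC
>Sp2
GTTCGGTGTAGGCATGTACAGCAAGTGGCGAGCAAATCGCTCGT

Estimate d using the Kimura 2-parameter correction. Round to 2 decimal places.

0.54

Of 44 sites, 11 differences are transitions and 5 are transversions, so P = 11/44 = 0.25 and Q = 5/44 ≈ 0.113636.
Under the Kimura two-parameter model, d = −½ ln(1 − 2P − Q) − ¼ ln(1 − 2Q).
1 − 2P − Q = 0.386364, giving −½ ln(0.386364) = 0.475488.
1 − 2Q = 0.772728, giving −¼ ln(0.772728) = 0.064457.
d = 0.475488 + 0.064457 = 0.539945.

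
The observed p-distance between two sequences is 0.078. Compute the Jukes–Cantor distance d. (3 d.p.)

0.082

d = −(3/4) ln(1 − 4p/3) = −0.75 ln(1 − 0.104) = −0.75 ln(0.896)
  = −0.75 × (-0.109815) = 0.082361 substitutions/site.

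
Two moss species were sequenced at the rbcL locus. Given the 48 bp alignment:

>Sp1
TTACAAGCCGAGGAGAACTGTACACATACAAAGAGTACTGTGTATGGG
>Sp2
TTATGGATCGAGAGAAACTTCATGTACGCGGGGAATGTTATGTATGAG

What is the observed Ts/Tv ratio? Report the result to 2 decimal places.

22.00

Transitions are A↔G and C↔T; transversions are all other mismatches.
Transitions: 22. Transversions: 1.
R = 22/1 = 22.00.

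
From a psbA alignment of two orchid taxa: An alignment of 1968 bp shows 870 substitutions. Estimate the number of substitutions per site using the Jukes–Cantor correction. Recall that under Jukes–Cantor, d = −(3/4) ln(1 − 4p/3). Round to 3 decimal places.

0.668

p = 870/1968 ≈ 0.442073.
d = −(3/4) ln(1 − 4p/3) = −0.75 ln(1 − 0.589431) = −0.75 ln(0.410569)
  = −0.75 × (-0.890211) = 0.667658 substitutions/site.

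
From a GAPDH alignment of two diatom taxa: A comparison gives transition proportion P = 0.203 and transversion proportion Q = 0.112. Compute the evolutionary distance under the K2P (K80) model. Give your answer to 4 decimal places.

0.4283

Under the Kimura two-parameter model, d = −½ ln(1 − 2P − Q) − ¼ ln(1 − 2Q).
1 − 2P − Q = 0.482, giving −½ ln(0.482) = 0.364906.
1 − 2Q = 0.776, giving −¼ ln(0.776) = 0.063401.
d = 0.364906 + 0.063401 = 0.428307.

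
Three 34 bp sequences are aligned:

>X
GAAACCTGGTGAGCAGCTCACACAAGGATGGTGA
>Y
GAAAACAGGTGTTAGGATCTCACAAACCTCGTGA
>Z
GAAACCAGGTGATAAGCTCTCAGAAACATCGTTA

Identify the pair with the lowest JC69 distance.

Y and Z

X–Y: 12/34 differ, p = 0.353, d = 0.477.
X–Z: 9/34 differ, p = 0.265, d = 0.326.
Y–Z: 7/34 differ, p = 0.206, d = 0.241.
The smallest distance is between Y and Z.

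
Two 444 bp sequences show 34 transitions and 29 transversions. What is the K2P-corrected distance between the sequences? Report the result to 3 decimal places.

0.158

P = 34/444 ≈ 0.076577 and Q = 29/444 ≈ 0.065315.
Under the Kimura two-parameter model, d = −½ ln(1 − 2P − Q) − ¼ ln(1 − 2Q).
1 − 2P − Q = 0.781531, giving −½ ln(0.781531) = 0.123250.
1 − 2Q = 0.86937, giving −¼ ln(0.86937) = 0.034997.
d = 0.123250 + 0.034997 = 0.158247.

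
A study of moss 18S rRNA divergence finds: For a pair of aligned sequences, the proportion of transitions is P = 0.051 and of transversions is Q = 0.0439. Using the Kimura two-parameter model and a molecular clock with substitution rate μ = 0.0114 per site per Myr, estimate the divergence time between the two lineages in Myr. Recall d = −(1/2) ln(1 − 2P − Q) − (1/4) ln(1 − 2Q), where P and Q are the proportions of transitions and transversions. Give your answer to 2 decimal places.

4.47

Under the Kimura two-parameter model, d = −½ ln(1 − 2P − Q) − ¼ ln(1 − 2Q).
1 − 2P − Q = 0.8541, giving −½ ln(0.8541) = 0.078853.
1 − 2Q = 0.9122, giving −¼ ln(0.9122) = 0.022974.
d = 0.078853 + 0.022974 = 0.101827.
Under a molecular clock d = 2μt, so t = d/(2μ) = 0.101827 / (2 × 0.0114) = 4.47 Myr.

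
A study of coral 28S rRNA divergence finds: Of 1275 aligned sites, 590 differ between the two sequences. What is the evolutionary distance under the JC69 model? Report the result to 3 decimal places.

p = 590/1275 ≈ 0.462745.
d = −(3/4) ln(1 − 4p/3) = −0.75 ln(1 − 0.616993) = −0.75 ln(0.383007)
  = −0.75 × (-0.959702) = 0.719777 substitutions/site.

0.720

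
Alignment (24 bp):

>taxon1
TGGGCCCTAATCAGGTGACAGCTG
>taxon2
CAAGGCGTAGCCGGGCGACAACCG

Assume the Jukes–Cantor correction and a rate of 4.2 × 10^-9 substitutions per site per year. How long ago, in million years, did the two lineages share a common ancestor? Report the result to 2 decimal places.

The sequences differ at 11 of 24 sites, so p = 11/24 ≈ 0.458333.
d = −(3/4) ln(1 − 4p/3) = −0.75 ln(1 − 0.611111) = −0.75 ln(0.388889)
  = −0.75 × (-0.944461) = 0.708346 substitutions/site.
Under a molecular clock d = 2μt, so t = d/(2μ) = 0.708346 / (2 × 4.2 × 10^-9) = 84.33 million years.

84.33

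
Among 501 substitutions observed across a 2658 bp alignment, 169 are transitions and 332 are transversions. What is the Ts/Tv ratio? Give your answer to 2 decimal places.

R = 169/332 = 0.509036… ≈ 0.51 (to 2 d.p.).

0.51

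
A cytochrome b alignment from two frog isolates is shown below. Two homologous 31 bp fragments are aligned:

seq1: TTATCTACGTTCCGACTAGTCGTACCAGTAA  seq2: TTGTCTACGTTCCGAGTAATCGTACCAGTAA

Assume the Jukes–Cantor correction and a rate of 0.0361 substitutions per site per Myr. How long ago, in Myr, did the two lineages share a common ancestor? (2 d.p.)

1.44

The sequences differ at 3 of 31 sites (3, 16, 19), so p = 3/31 ≈ 0.096774.
d = −(3/4) ln(1 − 4p/3) = −0.75 ln(1 − 0.129032) = −0.75 ln(0.870968)
  = −0.75 × (-0.138150) = 0.103613 substitutions/site.
Under a molecular clock d = 2μt, so t = d/(2μ) = 0.103613 / (2 × 0.0361) = 1.44 Myr.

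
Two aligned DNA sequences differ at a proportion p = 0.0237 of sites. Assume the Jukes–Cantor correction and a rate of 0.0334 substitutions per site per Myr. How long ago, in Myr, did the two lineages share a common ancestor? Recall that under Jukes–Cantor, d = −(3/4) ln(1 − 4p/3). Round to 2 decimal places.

0.36

d = −(3/4) ln(1 − 4p/3) = −0.75 ln(1 − 0.0316) = −0.75 ln(0.9684)
  = −0.75 × (-0.032110) = 0.024083 substitutions/site.
Under a molecular clock d = 2μt, so t = d/(2μ) = 0.024083 / (2 × 0.0334) = 0.36 Myr.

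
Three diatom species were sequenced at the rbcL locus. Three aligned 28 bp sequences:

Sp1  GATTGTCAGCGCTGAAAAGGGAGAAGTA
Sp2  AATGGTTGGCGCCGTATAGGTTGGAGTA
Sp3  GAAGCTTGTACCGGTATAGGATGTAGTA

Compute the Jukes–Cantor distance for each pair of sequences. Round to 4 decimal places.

d(Sp1,Sp2) = 0.4850, d(Sp1,Sp3) = 0.8240, d(Sp2,Sp3) = 0.4197

Sp1–Sp2: 10/28 sites differ → p ≈ 0.357143, d = −0.75 ln(1 − 0.476191) = 0.484971 ≈ 0.4850.
Sp1–Sp3: 14/28 sites differ → p = 0.5, d = −0.75 ln(1 − 0.666667) = 0.823960 ≈ 0.8240.
Sp2–Sp3: 9/28 sites differ → p ≈ 0.321429, d = −0.75 ln(1 − 0.428572) = 0.419713 ≈ 0.4197.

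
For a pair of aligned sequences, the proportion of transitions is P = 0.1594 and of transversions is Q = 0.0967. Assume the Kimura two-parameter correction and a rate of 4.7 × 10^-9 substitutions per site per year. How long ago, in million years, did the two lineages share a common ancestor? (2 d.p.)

Under the Kimura two-parameter model, d = −½ ln(1 − 2P − Q) − ¼ ln(1 − 2Q).
1 − 2P − Q = 0.5845, giving −½ ln(0.5845) = 0.268499.
1 − 2Q = 0.8066, giving −¼ ln(0.8066) = 0.053732.
d = 0.268499 + 0.053732 = 0.322231.
Under a molecular clock d = 2μt, so t = d/(2μ) = 0.322231 / (2 × 4.7 × 10^-9) = 34.28 million years.

34.28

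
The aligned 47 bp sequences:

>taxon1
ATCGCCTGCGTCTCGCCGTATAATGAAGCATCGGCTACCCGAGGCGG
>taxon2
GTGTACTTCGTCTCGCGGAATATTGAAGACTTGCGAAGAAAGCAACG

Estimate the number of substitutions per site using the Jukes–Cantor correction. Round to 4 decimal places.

The sequences differ at 23 of 47 sites, so p = 23/47 ≈ 0.489362.
d = −(3/4) ln(1 − 4p/3) = −0.75 ln(1 − 0.652483) = −0.75 ln(0.347517)
  = −0.75 × (-1.056942) = 0.792707 substitutions/site.

0.7927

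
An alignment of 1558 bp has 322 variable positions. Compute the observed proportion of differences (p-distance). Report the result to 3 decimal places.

0.207

p = 322/1558 = 0.206675… ≈ 0.207 (to 3 d.p.).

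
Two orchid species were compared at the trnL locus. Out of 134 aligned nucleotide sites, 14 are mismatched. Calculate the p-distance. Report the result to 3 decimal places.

p = 14/134 = 0.104477… ≈ 0.104 (to 3 d.p.).

0.104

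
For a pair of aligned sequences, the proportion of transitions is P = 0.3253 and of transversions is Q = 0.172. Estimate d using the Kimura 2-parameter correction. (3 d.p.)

Under the Kimura two-parameter model, d = −½ ln(1 − 2P − Q) − ¼ ln(1 − 2Q).
1 − 2P − Q = 0.1774, giving −½ ln(0.1774) = 0.864674.
1 − 2Q = 0.656, giving −¼ ln(0.656) = 0.105399.
d = 0.864674 + 0.105399 = 0.970073.

0.970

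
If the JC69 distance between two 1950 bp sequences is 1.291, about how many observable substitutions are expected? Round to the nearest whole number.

Invert JC69: p = (3/4)(1 − e^(−4d/3)) = 0.75 × (1 − e^(-1.721333)) = 0.75 × (1 − 0.178828) = 0.615879.
Expected differing sites = pL ≈ 0.615879 × 1950 = 1200.96405 ≈ 1201.

1201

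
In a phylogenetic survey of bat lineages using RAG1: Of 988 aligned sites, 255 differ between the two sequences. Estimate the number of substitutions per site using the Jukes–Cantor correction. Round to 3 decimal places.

p = 255/988 ≈ 0.258097.
d = −(3/4) ln(1 − 4p/3) = −0.75 ln(1 − 0.344129) = −0.75 ln(0.655871)
  = −0.75 × (-0.421791) = 0.316343 substitutions/site.

0.316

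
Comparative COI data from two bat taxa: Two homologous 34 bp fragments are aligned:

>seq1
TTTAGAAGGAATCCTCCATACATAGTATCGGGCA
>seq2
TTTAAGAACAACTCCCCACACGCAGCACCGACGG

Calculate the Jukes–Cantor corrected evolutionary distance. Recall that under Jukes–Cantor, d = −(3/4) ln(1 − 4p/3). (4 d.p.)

The sequences differ at 16 of 34 sites, so p = 16/34 ≈ 0.470588.
d = −(3/4) ln(1 − 4p/3) = −0.75 ln(1 − 0.627451) = −0.75 ln(0.372549)
  = −0.75 × (-0.987387) = 0.740540 substitutions/site.

0.7405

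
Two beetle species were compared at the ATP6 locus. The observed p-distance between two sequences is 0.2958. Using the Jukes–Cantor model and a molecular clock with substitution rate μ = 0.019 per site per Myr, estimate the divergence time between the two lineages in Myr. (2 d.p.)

9.90

d = −(3/4) ln(1 − 4p/3) = −0.75 ln(1 − 0.3944) = −0.75 ln(0.6056)
  = −0.75 × (-0.501536) = 0.376152 substitutions/site.
Under a molecular clock d = 2μt, so t = d/(2μ) = 0.376152 / (2 × 0.019) = 9.90 Myr.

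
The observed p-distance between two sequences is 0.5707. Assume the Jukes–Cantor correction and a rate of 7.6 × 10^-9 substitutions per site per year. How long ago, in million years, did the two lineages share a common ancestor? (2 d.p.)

70.61

d = −(3/4) ln(1 − 4p/3) = −0.75 ln(1 − 0.760933) = −0.75 ln(0.239067)
  = −0.75 × (-1.431011) = 1.073258 substitutions/site.
Under a molecular clock d = 2μt, so t = d/(2μ) = 1.073258 / (2 × 7.6 × 10^-9) = 70.61 million years.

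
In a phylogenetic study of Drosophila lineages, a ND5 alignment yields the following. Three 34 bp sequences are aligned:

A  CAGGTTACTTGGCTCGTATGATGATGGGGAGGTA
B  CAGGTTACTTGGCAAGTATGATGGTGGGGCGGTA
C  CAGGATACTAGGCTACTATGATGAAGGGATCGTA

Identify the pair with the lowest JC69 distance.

A and B

A–B: 4/34 differ, p = 0.118, d = 0.128.
A–C: 8/34 differ, p = 0.235, d = 0.282.
B–C: 9/34 differ, p = 0.265, d = 0.326.
The smallest distance is between A and B.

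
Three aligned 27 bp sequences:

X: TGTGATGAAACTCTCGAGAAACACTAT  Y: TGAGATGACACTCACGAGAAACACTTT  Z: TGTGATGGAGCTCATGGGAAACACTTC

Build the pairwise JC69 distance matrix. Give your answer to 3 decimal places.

d(X,Y) = 0.165, d(X,Z) = 0.318, d(Y,Z) = 0.318

X–Y: 4/27 sites differ → p ≈ 0.148148, d = −0.75 ln(1 − 0.197531) = 0.165047 ≈ 0.165.
X–Z: 7/27 sites differ → p ≈ 0.259259, d = −0.75 ln(1 − 0.345679) = 0.318118 ≈ 0.318.
Y–Z: 7/27 sites differ → p ≈ 0.259259, d = −0.75 ln(1 − 0.345679) = 0.318118 ≈ 0.318.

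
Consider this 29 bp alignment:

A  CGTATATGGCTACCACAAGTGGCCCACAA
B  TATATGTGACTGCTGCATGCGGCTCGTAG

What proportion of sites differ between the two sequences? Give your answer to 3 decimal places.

0.448

The sequences differ at 13 of 29 positions.
p = 13/29 = 0.448275… ≈ 0.448 (to 3 d.p.).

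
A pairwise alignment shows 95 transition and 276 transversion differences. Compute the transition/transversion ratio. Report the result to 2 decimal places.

R = 95/276 = 0.344202… ≈ 0.34 (to 2 d.p.).

0.34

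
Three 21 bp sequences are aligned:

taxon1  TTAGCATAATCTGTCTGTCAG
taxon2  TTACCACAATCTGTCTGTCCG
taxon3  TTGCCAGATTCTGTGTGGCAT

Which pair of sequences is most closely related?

taxon1–taxon2: 3/21 differ, p = 0.143, d = 0.158.
taxon1–taxon3: 7/21 differ, p = 0.333, d = 0.441.
taxon2–taxon3: 7/21 differ, p = 0.333, d = 0.441.
The smallest distance is between taxon1 and taxon2.

taxon1 and taxon2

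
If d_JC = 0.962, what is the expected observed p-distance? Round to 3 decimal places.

p = (3/4)(1 − e^(−4d/3)) = 0.75 × (1 − e^(-1.282667)) = 0.75 × (1 − 0.277297) = 0.542027.

0.542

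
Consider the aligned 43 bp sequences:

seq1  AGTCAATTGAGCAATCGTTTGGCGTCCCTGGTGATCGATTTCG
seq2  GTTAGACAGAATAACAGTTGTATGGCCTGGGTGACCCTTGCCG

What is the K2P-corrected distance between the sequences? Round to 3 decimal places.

Of 43 sites, 11 differences are transitions and 11 are transversions, so P = 11/43 ≈ 0.255814 and Q = 11/43 ≈ 0.255814.
Under the Kimura two-parameter model, d = −½ ln(1 − 2P − Q) − ¼ ln(1 − 2Q).
1 − 2P − Q = 0.232558, giving −½ ln(0.232558) = 0.729308.
1 − 2Q = 0.488372, giving −¼ ln(0.488372) = 0.179169.
d = 0.729308 + 0.179169 = 0.908477.

0.908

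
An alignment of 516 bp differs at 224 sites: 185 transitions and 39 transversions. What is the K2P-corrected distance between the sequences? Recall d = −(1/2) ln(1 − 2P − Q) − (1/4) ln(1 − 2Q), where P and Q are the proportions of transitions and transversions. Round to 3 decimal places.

P = 185/516 ≈ 0.358527 and Q = 39/516 ≈ 0.075581.
Under the Kimura two-parameter model, d = −½ ln(1 − 2P − Q) − ¼ ln(1 − 2Q).
1 − 2P − Q = 0.207365, giving −½ ln(0.207365) = 0.786637.
1 − 2Q = 0.848838, giving −¼ ln(0.848838) = 0.040972.
d = 0.786637 + 0.040972 = 0.827609.

0.828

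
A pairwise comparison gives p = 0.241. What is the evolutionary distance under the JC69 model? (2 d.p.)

0.29

d = −(3/4) ln(1 − 4p/3) = −0.75 ln(1 − 0.321333) = −0.75 ln(0.678667)
  = −0.75 × (-0.387625) = 0.290719 substitutions/site.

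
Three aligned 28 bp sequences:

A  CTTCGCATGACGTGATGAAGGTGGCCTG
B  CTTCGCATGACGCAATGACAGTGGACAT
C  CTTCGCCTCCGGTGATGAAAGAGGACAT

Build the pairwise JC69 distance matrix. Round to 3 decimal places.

d(A,B) = 0.304, d(A,C) = 0.420, d(B,C) = 0.360

A–B: 7/28 sites differ → p = 0.25, d = −0.75 ln(1 − 0.333333) = 0.304098 ≈ 0.304.
A–C: 9/28 sites differ → p ≈ 0.321429, d = −0.75 ln(1 − 0.428572) = 0.419713 ≈ 0.420.
B–C: 8/28 sites differ → p ≈ 0.285714, d = −0.75 ln(1 − 0.380952) = 0.359679 ≈ 0.360.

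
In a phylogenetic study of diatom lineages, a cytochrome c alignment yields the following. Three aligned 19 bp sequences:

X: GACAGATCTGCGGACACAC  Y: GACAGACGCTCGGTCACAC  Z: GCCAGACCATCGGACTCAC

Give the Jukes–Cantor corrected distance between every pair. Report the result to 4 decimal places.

X–Y: 5/19 sites differ → p ≈ 0.263158, d = −0.75 ln(1 − 0.350877) = 0.324100 ≈ 0.3241.
X–Z: 5/19 sites differ → p ≈ 0.263158, d = −0.75 ln(1 − 0.350877) = 0.324100 ≈ 0.3241.
Y–Z: 5/19 sites differ → p ≈ 0.263158, d = −0.75 ln(1 − 0.350877) = 0.324100 ≈ 0.3241.

d(X,Y) = 0.3241, d(X,Z) = 0.3241, d(Y,Z) = 0.3241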